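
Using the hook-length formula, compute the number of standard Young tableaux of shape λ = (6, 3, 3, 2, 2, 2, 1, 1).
# SYT of shape (6, 3, 3, 2, 2, 2, 1, 1) = 83566560

Hook-length formula: f^λ = n! / Π hook(c), product over all cells c of the Young diagram. For λ = (6, 3, 3, 2, 2, 2, 1, 1), n = 20 boxes. Hook lengths by row (left-to-right, top-to-bottom): [13, 10, 6, 3, 2, 1]; [9, 6, 2]; [8, 5, 1]; [6, 3]; [5, 2]; [4, 1]; [2]; [1]. Product of hooks = 29113344000. So f^λ = 20! / 29113344000 = 2432902008176640000 / 29113344000 = 83566560.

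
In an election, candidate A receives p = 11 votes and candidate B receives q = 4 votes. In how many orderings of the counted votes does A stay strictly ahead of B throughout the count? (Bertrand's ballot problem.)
Strict-lead orderings = 637

Total orderings of the 15 votes with 11 for A: C(15, 11) = 1365. By the Bertrand ballot formula (Cycle Lemma / reflection principle), the number of orderings in which A is strictly ahead of B throughout is (p − q)/(p + q) · C(p + q, p) = (11 − 4)/(11 + 4) · 1365 = 637.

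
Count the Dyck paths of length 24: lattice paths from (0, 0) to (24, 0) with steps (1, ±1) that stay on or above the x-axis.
C_12 = 208012

These Dyck paths are counted by the Catalan number C_n = (1/(n + 1)) · C(2n, n). For n = 12: C_12 = (1/13) · C(24, 12) = 2704156/13 = 208012.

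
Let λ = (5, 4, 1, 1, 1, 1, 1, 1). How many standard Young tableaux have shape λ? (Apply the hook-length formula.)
# SYT of shape (5, 4, 1, 1, 1, 1, 1, 1) = 42042

Hook-length formula: f^λ = n! / Π hook(c), product over all cells c of the Young diagram. For λ = (5, 4, 1, 1, 1, 1, 1, 1), n = 15 boxes. Hook lengths by row (left-to-right, top-to-bottom): [12, 5, 4, 3, 1]; [10, 3, 2, 1]; [6]; [5]; [4]; [3]; [2]; [1]. Product of hooks = 31104000. So f^λ = 15! / 31104000 = 1307674368000 / 31104000 = 42042.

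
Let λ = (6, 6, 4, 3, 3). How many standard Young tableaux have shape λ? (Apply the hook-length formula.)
# SYT of shape (6, 6, 4, 3, 3) = 746876130

Hook-length formula: f^λ = n! / Π hook(c), product over all cells c of the Young diagram. For λ = (6, 6, 4, 3, 3), n = 22 boxes. Hook lengths by row (left-to-right, top-to-bottom): [10, 9, 8, 5, 3, 2]; [9, 8, 7, 4, 2, 1]; [6, 5, 4, 1]; [4, 3, 2]; [3, 2, 1]. Product of hooks = 1504935936000. So f^λ = 22! / 1504935936000 = 1124000727777607680000 / 1504935936000 = 746876130.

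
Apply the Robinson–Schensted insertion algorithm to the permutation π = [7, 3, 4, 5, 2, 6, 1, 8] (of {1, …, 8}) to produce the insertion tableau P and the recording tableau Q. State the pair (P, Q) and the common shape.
P = [1, 4, 5, 6, 8] / [2] / [3] / [7];  Q = [1, 3, 4, 6, 8] / [2] / [5] / [7];  common shape = (5, 1, 1, 1)

Row-insert the values π_1, π_2, … into P one at a time, bumping the leftmost entry strictly greater than the inserted value down to the next row. The recording tableau Q records, in position (i, j), the step at which that cell was added to P.
  Insert 7 (step 1): P = [7];  Q = [1]
  Insert 3 (step 2): P = [3] / [7];  Q = [1] / [2]
  Insert 4 (step 3): P = [3, 4] / [7];  Q = [1, 3] / [2]
  Insert 5 (step 4): P = [3, 4, 5] / [7];  Q = [1, 3, 4] / [2]
  Insert 2 (step 5): P = [2, 4, 5] / [3] / [7];  Q = [1, 3, 4] / [2] / [5]
  Insert 6 (step 6): P = [2, 4, 5, 6] / [3] / [7];  Q = [1, 3, 4, 6] / [2] / [5]
  Insert 1 (step 7): P = [1, 4, 5, 6] / [2] / [3] / [7];  Q = [1, 3, 4, 6] / [2] / [5] / [7]
  Insert 8 (step 8): P = [1, 4, 5, 6, 8] / [2] / [3] / [7];  Q = [1, 3, 4, 6, 8] / [2] / [5] / [7]
Final shape: (5, 1, 1, 1).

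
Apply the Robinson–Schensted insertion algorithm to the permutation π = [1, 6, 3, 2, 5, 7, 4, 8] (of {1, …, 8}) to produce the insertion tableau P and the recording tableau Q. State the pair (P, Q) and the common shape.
P = [1, 2, 4, 7, 8] / [3, 5] / [6];  Q = [1, 2, 5, 6, 8] / [3, 7] / [4];  common shape = (5, 2, 1)

Row-insert the values π_1, π_2, … into P one at a time, bumping the leftmost entry strictly greater than the inserted value down to the next row. The recording tableau Q records, in position (i, j), the step at which that cell was added to P.
  Insert 1 (step 1): P = [1];  Q = [1]
  Insert 6 (step 2): P = [1, 6];  Q = [1, 2]
  Insert 3 (step 3): P = [1, 3] / [6];  Q = [1, 2] / [3]
  Insert 2 (step 4): P = [1, 2] / [3] / [6];  Q = [1, 2] / [3] / [4]
  Insert 5 (step 5): P = [1, 2, 5] / [3] / [6];  Q = [1, 2, 5] / [3] / [4]
  Insert 7 (step 6): P = [1, 2, 5, 7] / [3] / [6];  Q = [1, 2, 5, 6] / [3] / [4]
  Insert 4 (step 7): P = [1, 2, 4, 7] / [3, 5] / [6];  Q = [1, 2, 5, 6] / [3, 7] / [4]
  Insert 8 (step 8): P = [1, 2, 4, 7, 8] / [3, 5] / [6];  Q = [1, 2, 5, 6, 8] / [3, 7] / [4]
Final shape: (5, 2, 1).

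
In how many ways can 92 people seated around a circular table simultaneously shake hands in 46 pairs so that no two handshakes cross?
C_46 = 8740328711533173390046320

These noncrossing handshakes are counted by the Catalan number C_n = (1/(n + 1)) · C(2n, n). For n = 46: C_46 = (1/47) · C(92, 46) = 410795449442059149332177040/47 = 8740328711533173390046320.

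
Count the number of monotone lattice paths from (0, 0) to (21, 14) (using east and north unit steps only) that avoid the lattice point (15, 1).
Number of paths = 2319525288

Total paths from (0, 0) to (21, 14): C(35, 21) = 2319959400. Paths through (15, 1): (paths (0, 0) → (15, 1)) × (paths (15, 1) → (21, 14)) = C(16, 15) · C(19, 6) = 16 · 27132 = 434112. Avoidance count = 2319959400 − 434112 = 2319525288.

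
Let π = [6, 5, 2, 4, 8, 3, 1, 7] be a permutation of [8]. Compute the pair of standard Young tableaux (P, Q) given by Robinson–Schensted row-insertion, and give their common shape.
P = [1, 3, 7] / [2, 8] / [4] / [5] / [6];  Q = [1, 4, 5] / [2, 8] / [3] / [6] / [7];  common shape = (3, 2, 1, 1, 1)

Row-insert the values π_1, π_2, … into P one at a time, bumping the leftmost entry strictly greater than the inserted value down to the next row. The recording tableau Q records, in position (i, j), the step at which that cell was added to P.
  Insert 6 (step 1): P = [6];  Q = [1]
  Insert 5 (step 2): P = [5] / [6];  Q = [1] / [2]
  Insert 2 (step 3): P = [2] / [5] / [6];  Q = [1] / [2] / [3]
  Insert 4 (step 4): P = [2, 4] / [5] / [6];  Q = [1, 4] / [2] / [3]
  Insert 8 (step 5): P = [2, 4, 8] / [5] / [6];  Q = [1, 4, 5] / [2] / [3]
  Insert 3 (step 6): P = [2, 3, 8] / [4] / [5] / [6];  Q = [1, 4, 5] / [2] / [3] / [6]
  Insert 1 (step 7): P = [1, 3, 8] / [2] / [4] / [5] / [6];  Q = [1, 4, 5] / [2] / [3] / [6] / [7]
  Insert 7 (step 8): P = [1, 3, 7] / [2, 8] / [4] / [5] / [6];  Q = [1, 4, 5] / [2, 8] / [3] / [6] / [7]
Final shape: (3, 2, 1, 1, 1).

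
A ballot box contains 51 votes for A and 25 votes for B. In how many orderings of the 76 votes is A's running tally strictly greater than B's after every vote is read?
Strict-lead orderings = 26809847562154337928

Total orderings of the 76 votes with 51 for A: C(76, 51) = 78367246720143449328. By the Bertrand ballot formula (Cycle Lemma / reflection principle), the number of orderings in which A is strictly ahead of B throughout is (p − q)/(p + q) · C(p + q, p) = (51 − 25)/(51 + 25) · 78367246720143449328 = 26809847562154337928.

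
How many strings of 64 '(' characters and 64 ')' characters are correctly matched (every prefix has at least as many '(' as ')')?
C_64 = 368479169875816659479009042713546950

These balanced parentheses are counted by the Catalan number C_n = (1/(n + 1)) · C(2n, n). For n = 64: C_64 = (1/65) · C(128, 64) = 23951146041928082866135587776380551750/65 = 368479169875816659479009042713546950.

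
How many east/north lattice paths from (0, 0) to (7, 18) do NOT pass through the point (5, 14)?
Number of paths = 306280

Total paths from (0, 0) to (7, 18): C(25, 7) = 480700. Paths through (5, 14): (paths (0, 0) → (5, 14)) × (paths (5, 14) → (7, 18)) = C(19, 5) · C(6, 2) = 11628 · 15 = 174420. Avoidance count = 480700 − 174420 = 306280.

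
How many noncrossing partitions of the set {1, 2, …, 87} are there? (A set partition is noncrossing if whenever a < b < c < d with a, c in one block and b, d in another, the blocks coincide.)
C_87 = 16435314834665426797069144960762886143367590394940

These noncrossing partitions are counted by the Catalan number C_n = (1/(n + 1)) · C(2n, n). For n = 87: C_87 = (1/88) · C(174, 87) = 1446307705450557558142084756547133980616347954754720/88 = 16435314834665426797069144960762886143367590394940.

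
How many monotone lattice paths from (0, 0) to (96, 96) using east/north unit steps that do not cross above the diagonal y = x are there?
C_96 = 3721443204405954385563870541379246659709506697378694300

These NE paths below the diagonal are counted by the Catalan number C_n = (1/(n + 1)) · C(2n, n). For n = 96: C_96 = (1/97) · C(192, 96) = 360979990827377575399695442513786925991822149645733347100/97 = 3721443204405954385563870541379246659709506697378694300.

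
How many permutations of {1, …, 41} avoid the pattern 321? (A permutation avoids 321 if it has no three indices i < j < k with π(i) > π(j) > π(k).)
C_41 = 10113918591637898134020

These 321-avoiding permutations are counted by the Catalan number C_n = (1/(n + 1)) · C(2n, n). For n = 41: C_41 = (1/42) · C(82, 41) = 424784580848791721628840/42 = 10113918591637898134020.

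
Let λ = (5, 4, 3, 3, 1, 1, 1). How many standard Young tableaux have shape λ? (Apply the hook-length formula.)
# SYT of shape (5, 4, 3, 3, 1, 1, 1) = 8486400

Hook-length formula: f^λ = n! / Π hook(c), product over all cells c of the Young diagram. For λ = (5, 4, 3, 3, 1, 1, 1), n = 18 boxes. Hook lengths by row (left-to-right, top-to-bottom): [11, 7, 6, 3, 1]; [9, 5, 4, 1]; [7, 3, 2]; [6, 2, 1]; [3]; [2]; [1]. Product of hooks = 754427520. So f^λ = 18! / 754427520 = 6402373705728000 / 754427520 = 8486400.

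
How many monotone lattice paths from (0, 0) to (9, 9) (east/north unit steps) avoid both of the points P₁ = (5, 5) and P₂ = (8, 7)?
Number of paths = 19235

Inclusion–exclusion. Total paths: C(18, 9) = 48620. Through P₁: C(10, 5)·C(8, 4) = 17640. Through P₂: C(15, 8)·C(3, 1) = 19305. Since P₁ is strictly southwest of P₂, a monotone path through both must visit P₁ then P₂; paths through both = C(10, 5)·C(5, 3)·C(3, 1) = 7560. Avoid both = 48620 − 17640 − 19305 + 7560 = 19235.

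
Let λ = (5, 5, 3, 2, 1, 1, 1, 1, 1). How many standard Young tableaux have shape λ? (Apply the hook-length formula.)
# SYT of shape (5, 5, 3, 2, 1, 1, 1, 1, 1) = 68217600

Hook-length formula: f^λ = n! / Π hook(c), product over all cells c of the Young diagram. For λ = (5, 5, 3, 2, 1, 1, 1, 1, 1), n = 20 boxes. Hook lengths by row (left-to-right, top-to-bottom): [13, 7, 5, 3, 2]; [12, 6, 4, 2, 1]; [9, 3, 1]; [7, 1]; [5]; [4]; [3]; [2]; [1]. Product of hooks = 35663846400. So f^λ = 20! / 35663846400 = 2432902008176640000 / 35663846400 = 68217600.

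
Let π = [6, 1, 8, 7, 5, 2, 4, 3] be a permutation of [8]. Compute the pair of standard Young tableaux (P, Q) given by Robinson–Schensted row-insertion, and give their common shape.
P = [1, 2, 3] / [4, 7] / [5] / [6] / [8];  Q = [1, 3, 7] / [2, 4] / [5] / [6] / [8];  common shape = (3, 2, 1, 1, 1)

Row-insert the values π_1, π_2, … into P one at a time, bumping the leftmost entry strictly greater than the inserted value down to the next row. The recording tableau Q records, in position (i, j), the step at which that cell was added to P.
  Insert 6 (step 1): P = [6];  Q = [1]
  Insert 1 (step 2): P = [1] / [6];  Q = [1] / [2]
  Insert 8 (step 3): P = [1, 8] / [6];  Q = [1, 3] / [2]
  Insert 7 (step 4): P = [1, 7] / [6, 8];  Q = [1, 3] / [2, 4]
  Insert 5 (step 5): P = [1, 5] / [6, 7] / [8];  Q = [1, 3] / [2, 4] / [5]
  Insert 2 (step 6): P = [1, 2] / [5, 7] / [6] / [8];  Q = [1, 3] / [2, 4] / [5] / [6]
  Insert 4 (step 7): P = [1, 2, 4] / [5, 7] / [6] / [8];  Q = [1, 3, 7] / [2, 4] / [5] / [6]
  Insert 3 (step 8): P = [1, 2, 3] / [4, 7] / [5] / [6] / [8];  Q = [1, 3, 7] / [2, 4] / [5] / [6] / [8]
Final shape: (3, 2, 1, 1, 1).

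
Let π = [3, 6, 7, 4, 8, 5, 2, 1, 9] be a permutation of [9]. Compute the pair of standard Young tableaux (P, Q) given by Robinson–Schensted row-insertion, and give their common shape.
P = [1, 4, 5, 8, 9] / [2, 7] / [3] / [6];  Q = [1, 2, 3, 5, 9] / [4, 6] / [7] / [8];  common shape = (5, 2, 1, 1)

Row-insert the values π_1, π_2, … into P one at a time, bumping the leftmost entry strictly greater than the inserted value down to the next row. The recording tableau Q records, in position (i, j), the step at which that cell was added to P.
  Insert 3 (step 1): P = [3];  Q = [1]
  Insert 6 (step 2): P = [3, 6];  Q = [1, 2]
  Insert 7 (step 3): P = [3, 6, 7];  Q = [1, 2, 3]
  Insert 4 (step 4): P = [3, 4, 7] / [6];  Q = [1, 2, 3] / [4]
  Insert 8 (step 5): P = [3, 4, 7, 8] / [6];  Q = [1, 2, 3, 5] / [4]
  Insert 5 (step 6): P = [3, 4, 5, 8] / [6, 7];  Q = [1, 2, 3, 5] / [4, 6]
  Insert 2 (step 7): P = [2, 4, 5, 8] / [3, 7] / [6];  Q = [1, 2, 3, 5] / [4, 6] / [7]
  Insert 1 (step 8): P = [1, 4, 5, 8] / [2, 7] / [3] / [6];  Q = [1, 2, 3, 5] / [4, 6] / [7] / [8]
  Insert 9 (step 9): P = [1, 4, 5, 8, 9] / [2, 7] / [3] / [6];  Q = [1, 2, 3, 5, 9] / [4, 6] / [7] / [8]
Final shape: (5, 2, 1, 1).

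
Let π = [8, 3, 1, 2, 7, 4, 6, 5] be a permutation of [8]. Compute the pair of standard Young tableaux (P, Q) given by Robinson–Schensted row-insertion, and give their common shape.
P = [1, 2, 4, 5] / [3, 6] / [7] / [8];  Q = [1, 4, 5, 7] / [2, 6] / [3] / [8];  common shape = (4, 2, 1, 1)

Row-insert the values π_1, π_2, … into P one at a time, bumping the leftmost entry strictly greater than the inserted value down to the next row. The recording tableau Q records, in position (i, j), the step at which that cell was added to P.
  Insert 8 (step 1): P = [8];  Q = [1]
  Insert 3 (step 2): P = [3] / [8];  Q = [1] / [2]
  Insert 1 (step 3): P = [1] / [3] / [8];  Q = [1] / [2] / [3]
  Insert 2 (step 4): P = [1, 2] / [3] / [8];  Q = [1, 4] / [2] / [3]
  Insert 7 (step 5): P = [1, 2, 7] / [3] / [8];  Q = [1, 4, 5] / [2] / [3]
  Insert 4 (step 6): P = [1, 2, 4] / [3, 7] / [8];  Q = [1, 4, 5] / [2, 6] / [3]
  Insert 6 (step 7): P = [1, 2, 4, 6] / [3, 7] / [8];  Q = [1, 4, 5, 7] / [2, 6] / [3]
  Insert 5 (step 8): P = [1, 2, 4, 5] / [3, 6] / [7] / [8];  Q = [1, 4, 5, 7] / [2, 6] / [3] / [8]
Final shape: (4, 2, 1, 1).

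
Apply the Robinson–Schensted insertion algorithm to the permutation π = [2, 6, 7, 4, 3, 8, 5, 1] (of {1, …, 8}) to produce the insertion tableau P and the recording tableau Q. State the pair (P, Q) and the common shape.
P = [1, 3, 5, 8] / [2, 7] / [4] / [6];  Q = [1, 2, 3, 6] / [4, 7] / [5] / [8];  common shape = (4, 2, 1, 1)

Row-insert the values π_1, π_2, … into P one at a time, bumping the leftmost entry strictly greater than the inserted value down to the next row. The recording tableau Q records, in position (i, j), the step at which that cell was added to P.
  Insert 2 (step 1): P = [2];  Q = [1]
  Insert 6 (step 2): P = [2, 6];  Q = [1, 2]
  Insert 7 (step 3): P = [2, 6, 7];  Q = [1, 2, 3]
  Insert 4 (step 4): P = [2, 4, 7] / [6];  Q = [1, 2, 3] / [4]
  Insert 3 (step 5): P = [2, 3, 7] / [4] / [6];  Q = [1, 2, 3] / [4] / [5]
  Insert 8 (step 6): P = [2, 3, 7, 8] / [4] / [6];  Q = [1, 2, 3, 6] / [4] / [5]
  Insert 5 (step 7): P = [2, 3, 5, 8] / [4, 7] / [6];  Q = [1, 2, 3, 6] / [4, 7] / [5]
  Insert 1 (step 8): P = [1, 3, 5, 8] / [2, 7] / [4] / [6];  Q = [1, 2, 3, 6] / [4, 7] / [5] / [8]
Final shape: (4, 2, 1, 1).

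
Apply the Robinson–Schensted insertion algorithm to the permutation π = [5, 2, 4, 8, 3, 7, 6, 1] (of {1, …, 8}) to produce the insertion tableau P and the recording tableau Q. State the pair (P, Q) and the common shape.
P = [1, 3, 6] / [2, 7] / [4, 8] / [5];  Q = [1, 3, 4] / [2, 6] / [5, 7] / [8];  common shape = (3, 2, 2, 1)

Row-insert the values π_1, π_2, … into P one at a time, bumping the leftmost entry strictly greater than the inserted value down to the next row. The recording tableau Q records, in position (i, j), the step at which that cell was added to P.
  Insert 5 (step 1): P = [5];  Q = [1]
  Insert 2 (step 2): P = [2] / [5];  Q = [1] / [2]
  Insert 4 (step 3): P = [2, 4] / [5];  Q = [1, 3] / [2]
  Insert 8 (step 4): P = [2, 4, 8] / [5];  Q = [1, 3, 4] / [2]
  Insert 3 (step 5): P = [2, 3, 8] / [4] / [5];  Q = [1, 3, 4] / [2] / [5]
  Insert 7 (step 6): P = [2, 3, 7] / [4, 8] / [5];  Q = [1, 3, 4] / [2, 6] / [5]
  Insert 6 (step 7): P = [2, 3, 6] / [4, 7] / [5, 8];  Q = [1, 3, 4] / [2, 6] / [5, 7]
  Insert 1 (step 8): P = [1, 3, 6] / [2, 7] / [4, 8] / [5];  Q = [1, 3, 4] / [2, 6] / [5, 7] / [8]
Final shape: (3, 2, 2, 1).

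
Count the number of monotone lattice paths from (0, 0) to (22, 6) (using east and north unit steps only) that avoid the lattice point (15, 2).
Number of paths = 331860

Total paths from (0, 0) to (22, 6): C(28, 22) = 376740. Paths through (15, 2): (paths (0, 0) → (15, 2)) × (paths (15, 2) → (22, 6)) = C(17, 15) · C(11, 7) = 136 · 330 = 44880. Avoidance count = 376740 − 44880 = 331860.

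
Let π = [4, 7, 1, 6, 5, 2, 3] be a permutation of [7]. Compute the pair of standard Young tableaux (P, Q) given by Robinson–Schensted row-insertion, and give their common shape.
P = [1, 2, 3] / [4, 5] / [6] / [7];  Q = [1, 2, 7] / [3, 4] / [5] / [6];  common shape = (3, 2, 1, 1)

Row-insert the values π_1, π_2, … into P one at a time, bumping the leftmost entry strictly greater than the inserted value down to the next row. The recording tableau Q records, in position (i, j), the step at which that cell was added to P.
  Insert 4 (step 1): P = [4];  Q = [1]
  Insert 7 (step 2): P = [4, 7];  Q = [1, 2]
  Insert 1 (step 3): P = [1, 7] / [4];  Q = [1, 2] / [3]
  Insert 6 (step 4): P = [1, 6] / [4, 7];  Q = [1, 2] / [3, 4]
  Insert 5 (step 5): P = [1, 5] / [4, 6] / [7];  Q = [1, 2] / [3, 4] / [5]
  Insert 2 (step 6): P = [1, 2] / [4, 5] / [6] / [7];  Q = [1, 2] / [3, 4] / [5] / [6]
  Insert 3 (step 7): P = [1, 2, 3] / [4, 5] / [6] / [7];  Q = [1, 2, 7] / [3, 4] / [5] / [6]
Final shape: (3, 2, 1, 1).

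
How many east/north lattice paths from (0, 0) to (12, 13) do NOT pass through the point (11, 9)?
Number of paths = 4360500

Total paths from (0, 0) to (12, 13): C(25, 12) = 5200300. Paths through (11, 9): (paths (0, 0) → (11, 9)) × (paths (11, 9) → (12, 13)) = C(20, 11) · C(5, 1) = 167960 · 5 = 839800. Avoidance count = 5200300 − 839800 = 4360500.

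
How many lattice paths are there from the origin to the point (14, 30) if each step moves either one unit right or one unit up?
Number of paths = 114955808528

A monotone lattice path from (0, 0) to (14, 30) consists of 14 east steps and 30 north steps in some order, so it is determined by which 14 of the 44 steps are east. The count is C(44, 14) = 114955808528.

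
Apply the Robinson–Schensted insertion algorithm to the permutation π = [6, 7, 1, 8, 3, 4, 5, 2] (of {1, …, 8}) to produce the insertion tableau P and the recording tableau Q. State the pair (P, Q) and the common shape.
P = [1, 2, 4, 5] / [3, 7, 8] / [6];  Q = [1, 2, 4, 7] / [3, 5, 6] / [8];  common shape = (4, 3, 1)

Row-insert the values π_1, π_2, … into P one at a time, bumping the leftmost entry strictly greater than the inserted value down to the next row. The recording tableau Q records, in position (i, j), the step at which that cell was added to P.
  Insert 6 (step 1): P = [6];  Q = [1]
  Insert 7 (step 2): P = [6, 7];  Q = [1, 2]
  Insert 1 (step 3): P = [1, 7] / [6];  Q = [1, 2] / [3]
  Insert 8 (step 4): P = [1, 7, 8] / [6];  Q = [1, 2, 4] / [3]
  Insert 3 (step 5): P = [1, 3, 8] / [6, 7];  Q = [1, 2, 4] / [3, 5]
  Insert 4 (step 6): P = [1, 3, 4] / [6, 7, 8];  Q = [1, 2, 4] / [3, 5, 6]
  Insert 5 (step 7): P = [1, 3, 4, 5] / [6, 7, 8];  Q = [1, 2, 4, 7] / [3, 5, 6]
  Insert 2 (step 8): P = [1, 2, 4, 5] / [3, 7, 8] / [6];  Q = [1, 2, 4, 7] / [3, 5, 6] / [8]
Final shape: (4, 3, 1).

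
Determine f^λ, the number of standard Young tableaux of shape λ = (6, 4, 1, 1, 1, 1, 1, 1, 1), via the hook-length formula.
# SYT of shape (6, 4, 1, 1, 1, 1, 1, 1, 1) = 318240

Hook-length formula: f^λ = n! / Π hook(c), product over all cells c of the Young diagram. For λ = (6, 4, 1, 1, 1, 1, 1, 1, 1), n = 17 boxes. Hook lengths by row (left-to-right, top-to-bottom): [14, 6, 5, 4, 2, 1]; [11, 3, 2, 1]; [7]; [6]; [5]; [4]; [3]; [2]; [1]. Product of hooks = 1117670400. So f^λ = 17! / 1117670400 = 355687428096000 / 1117670400 = 318240.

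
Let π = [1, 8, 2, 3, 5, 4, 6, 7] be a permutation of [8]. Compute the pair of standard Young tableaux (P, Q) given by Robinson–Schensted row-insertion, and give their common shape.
P = [1, 2, 3, 4, 6, 7] / [5] / [8];  Q = [1, 2, 4, 5, 7, 8] / [3] / [6];  common shape = (6, 1, 1)

Row-insert the values π_1, π_2, … into P one at a time, bumping the leftmost entry strictly greater than the inserted value down to the next row. The recording tableau Q records, in position (i, j), the step at which that cell was added to P.
  Insert 1 (step 1): P = [1];  Q = [1]
  Insert 8 (step 2): P = [1, 8];  Q = [1, 2]
  Insert 2 (step 3): P = [1, 2] / [8];  Q = [1, 2] / [3]
  Insert 3 (step 4): P = [1, 2, 3] / [8];  Q = [1, 2, 4] / [3]
  Insert 5 (step 5): P = [1, 2, 3, 5] / [8];  Q = [1, 2, 4, 5] / [3]
  Insert 4 (step 6): P = [1, 2, 3, 4] / [5] / [8];  Q = [1, 2, 4, 5] / [3] / [6]
  Insert 6 (step 7): P = [1, 2, 3, 4, 6] / [5] / [8];  Q = [1, 2, 4, 5, 7] / [3] / [6]
  Insert 7 (step 8): P = [1, 2, 3, 4, 6, 7] / [5] / [8];  Q = [1, 2, 4, 5, 7, 8] / [3] / [6]
Final shape: (6, 1, 1).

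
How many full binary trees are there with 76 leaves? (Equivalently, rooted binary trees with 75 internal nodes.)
C_75 = 1221395654430378811828760722007962130791020

These full binary trees are counted by the Catalan number C_n = (1/(n + 1)) · C(2n, n). For n = 75: C_75 = (1/76) · C(150, 75) = 92826069736708789698985814872605121940117520/76 = 1221395654430378811828760722007962130791020.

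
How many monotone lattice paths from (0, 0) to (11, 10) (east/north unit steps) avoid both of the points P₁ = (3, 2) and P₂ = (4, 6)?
Number of paths = 171216

Inclusion–exclusion. Total paths: C(21, 11) = 352716. Through P₁: C(5, 3)·C(16, 8) = 128700. Through P₂: C(10, 4)·C(11, 7) = 69300. Since P₁ is strictly southwest of P₂, a monotone path through both must visit P₁ then P₂; paths through both = C(5, 3)·C(5, 1)·C(11, 7) = 16500. Avoid both = 352716 − 128700 − 69300 + 16500 = 171216.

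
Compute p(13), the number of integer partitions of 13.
p(13) = 101

Compute p(n) via the recurrence p(n, m) = p(n, m−1) + p(n−m, m), where p(n, m) counts partitions of n with all parts ≤ m and p(n) = p(n, n). The base cases are p(0, m) = 1 and p(n, 0) = 0 for n > 0. Filling the table yields p(13) = 101. (Euler's pentagonal recurrence is an alternative.)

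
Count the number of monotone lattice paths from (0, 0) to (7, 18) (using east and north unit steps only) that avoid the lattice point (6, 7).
Number of paths = 460108

Total paths from (0, 0) to (7, 18): C(25, 7) = 480700. Paths through (6, 7): (paths (0, 0) → (6, 7)) × (paths (6, 7) → (7, 18)) = C(13, 6) · C(12, 1) = 1716 · 12 = 20592. Avoidance count = 480700 − 20592 = 460108.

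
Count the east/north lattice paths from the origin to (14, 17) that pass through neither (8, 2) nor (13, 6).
Number of paths = 262483101

Inclusion–exclusion. Total paths: C(31, 14) = 265182525. Through P₁: C(10, 8)·C(21, 6) = 2441880. Through P₂: C(19, 13)·C(12, 1) = 325584. Since P₁ is strictly southwest of P₂, a monotone path through both must visit P₁ then P₂; paths through both = C(10, 8)·C(9, 5)·C(12, 1) = 68040. Avoid both = 265182525 − 2441880 − 325584 + 68040 = 262483101.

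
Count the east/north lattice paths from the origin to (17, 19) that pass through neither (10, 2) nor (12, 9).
Number of paths = 7699117074

Inclusion–exclusion. Total paths: C(36, 17) = 8597496600. Through P₁: C(12, 10)·C(24, 7) = 22842864. Through P₂: C(21, 12)·C(15, 5) = 882671790. Since P₁ is strictly southwest of P₂, a monotone path through both must visit P₁ then P₂; paths through both = C(12, 10)·C(9, 2)·C(15, 5) = 7135128. Avoid both = 8597496600 − 22842864 − 882671790 + 7135128 = 7699117074.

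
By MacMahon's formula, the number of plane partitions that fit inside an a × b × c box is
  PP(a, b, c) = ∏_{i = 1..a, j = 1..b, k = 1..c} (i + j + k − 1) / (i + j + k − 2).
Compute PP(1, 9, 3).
PP(1, 9, 3) = 220

Evaluate the triple product over i = 1..1, j = 1..9, k = 1..3. The factors are (2/1) · (3/2) · (4/3) · (3/2) · (4/3) · (5/4) · (4/3) · (5/4) · … (27 factors total). The numerators and denominators telescope so the product is an integer; carrying out the multiplication exactly gives PP(1, 9, 3) = 220.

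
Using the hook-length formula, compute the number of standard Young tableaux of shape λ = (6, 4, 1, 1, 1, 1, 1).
# SYT of shape (6, 4, 1, 1, 1, 1, 1) = 70070

Hook-length formula: f^λ = n! / Π hook(c), product over all cells c of the Young diagram. For λ = (6, 4, 1, 1, 1, 1, 1), n = 15 boxes. Hook lengths by row (left-to-right, top-to-bottom): [12, 6, 5, 4, 2, 1]; [9, 3, 2, 1]; [5]; [4]; [3]; [2]; [1]. Product of hooks = 18662400. So f^λ = 15! / 18662400 = 1307674368000 / 18662400 = 70070.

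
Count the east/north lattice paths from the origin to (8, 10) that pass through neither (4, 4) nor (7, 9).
Number of paths = 14018

Inclusion–exclusion. Total paths: C(18, 8) = 43758. Through P₁: C(8, 4)·C(10, 4) = 14700. Through P₂: C(16, 7)·C(2, 1) = 22880. Since P₁ is strictly southwest of P₂, a monotone path through both must visit P₁ then P₂; paths through both = C(8, 4)·C(8, 3)·C(2, 1) = 7840. Avoid both = 43758 − 14700 − 22880 + 7840 = 14018.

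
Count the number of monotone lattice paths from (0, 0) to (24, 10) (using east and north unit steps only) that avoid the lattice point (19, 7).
Number of paths = 94291340

Total paths from (0, 0) to (24, 10): C(34, 24) = 131128140. Paths through (19, 7): (paths (0, 0) → (19, 7)) × (paths (19, 7) → (24, 10)) = C(26, 19) · C(8, 5) = 657800 · 56 = 36836800. Avoidance count = 131128140 − 36836800 = 94291340.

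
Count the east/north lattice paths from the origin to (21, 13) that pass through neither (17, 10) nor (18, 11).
Number of paths = 455466585

Inclusion–exclusion. Total paths: C(34, 21) = 927983760. Through P₁: C(27, 17)·C(7, 4) = 295269975. Through P₂: C(29, 18)·C(5, 3) = 345972900. Since P₁ is strictly southwest of P₂, a monotone path through both must visit P₁ then P₂; paths through both = C(27, 17)·C(2, 1)·C(5, 3) = 168725700. Avoid both = 927983760 − 295269975 − 345972900 + 168725700 = 455466585.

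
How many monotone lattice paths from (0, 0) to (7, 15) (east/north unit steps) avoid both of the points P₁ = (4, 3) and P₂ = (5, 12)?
Number of paths = 96239

Inclusion–exclusion. Total paths: C(22, 7) = 170544. Through P₁: C(7, 4)·C(15, 3) = 15925. Through P₂: C(17, 5)·C(5, 2) = 61880. Since P₁ is strictly southwest of P₂, a monotone path through both must visit P₁ then P₂; paths through both = C(7, 4)·C(10, 1)·C(5, 2) = 3500. Avoid both = 170544 − 15925 − 61880 + 3500 = 96239.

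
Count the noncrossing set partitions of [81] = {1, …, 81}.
C_81 = 4462290049988320482463241297506133183499654740

These noncrossing partitions are counted by the Catalan number C_n = (1/(n + 1)) · C(2n, n). For n = 81: C_81 = (1/82) · C(162, 81) = 365907784099042279561985786395502921046971688680/82 = 4462290049988320482463241297506133183499654740.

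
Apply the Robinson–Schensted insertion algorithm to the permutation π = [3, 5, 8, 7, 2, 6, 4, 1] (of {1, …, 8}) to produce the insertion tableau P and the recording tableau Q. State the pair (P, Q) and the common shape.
P = [1, 4, 6] / [2, 5] / [3] / [7] / [8];  Q = [1, 2, 3] / [4, 6] / [5] / [7] / [8];  common shape = (3, 2, 1, 1, 1)

Row-insert the values π_1, π_2, … into P one at a time, bumping the leftmost entry strictly greater than the inserted value down to the next row. The recording tableau Q records, in position (i, j), the step at which that cell was added to P.
  Insert 3 (step 1): P = [3];  Q = [1]
  Insert 5 (step 2): P = [3, 5];  Q = [1, 2]
  Insert 8 (step 3): P = [3, 5, 8];  Q = [1, 2, 3]
  Insert 7 (step 4): P = [3, 5, 7] / [8];  Q = [1, 2, 3] / [4]
  Insert 2 (step 5): P = [2, 5, 7] / [3] / [8];  Q = [1, 2, 3] / [4] / [5]
  Insert 6 (step 6): P = [2, 5, 6] / [3, 7] / [8];  Q = [1, 2, 3] / [4, 6] / [5]
  Insert 4 (step 7): P = [2, 4, 6] / [3, 5] / [7] / [8];  Q = [1, 2, 3] / [4, 6] / [5] / [7]
  Insert 1 (step 8): P = [1, 4, 6] / [2, 5] / [3] / [7] / [8];  Q = [1, 2, 3] / [4, 6] / [5] / [7] / [8]
Final shape: (3, 2, 1, 1, 1).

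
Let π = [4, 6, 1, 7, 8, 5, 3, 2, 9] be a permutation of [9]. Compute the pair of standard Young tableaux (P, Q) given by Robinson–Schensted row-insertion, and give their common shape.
P = [1, 2, 7, 8, 9] / [3, 5] / [4] / [6];  Q = [1, 2, 4, 5, 9] / [3, 6] / [7] / [8];  common shape = (5, 2, 1, 1)

Row-insert the values π_1, π_2, … into P one at a time, bumping the leftmost entry strictly greater than the inserted value down to the next row. The recording tableau Q records, in position (i, j), the step at which that cell was added to P.
  Insert 4 (step 1): P = [4];  Q = [1]
  Insert 6 (step 2): P = [4, 6];  Q = [1, 2]
  Insert 1 (step 3): P = [1, 6] / [4];  Q = [1, 2] / [3]
  Insert 7 (step 4): P = [1, 6, 7] / [4];  Q = [1, 2, 4] / [3]
  Insert 8 (step 5): P = [1, 6, 7, 8] / [4];  Q = [1, 2, 4, 5] / [3]
  Insert 5 (step 6): P = [1, 5, 7, 8] / [4, 6];  Q = [1, 2, 4, 5] / [3, 6]
  Insert 3 (step 7): P = [1, 3, 7, 8] / [4, 5] / [6];  Q = [1, 2, 4, 5] / [3, 6] / [7]
  Insert 2 (step 8): P = [1, 2, 7, 8] / [3, 5] / [4] / [6];  Q = [1, 2, 4, 5] / [3, 6] / [7] / [8]
  Insert 9 (step 9): P = [1, 2, 7, 8, 9] / [3, 5] / [4] / [6];  Q = [1, 2, 4, 5, 9] / [3, 6] / [7] / [8]
Final shape: (5, 2, 1, 1).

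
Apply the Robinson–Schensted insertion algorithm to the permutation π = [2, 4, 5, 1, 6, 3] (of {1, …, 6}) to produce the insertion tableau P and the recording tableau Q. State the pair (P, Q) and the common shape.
P = [1, 3, 5, 6] / [2, 4];  Q = [1, 2, 3, 5] / [4, 6];  common shape = (4, 2)

Row-insert the values π_1, π_2, … into P one at a time, bumping the leftmost entry strictly greater than the inserted value down to the next row. The recording tableau Q records, in position (i, j), the step at which that cell was added to P.
  Insert 2 (step 1): P = [2];  Q = [1]
  Insert 4 (step 2): P = [2, 4];  Q = [1, 2]
  Insert 5 (step 3): P = [2, 4, 5];  Q = [1, 2, 3]
  Insert 1 (step 4): P = [1, 4, 5] / [2];  Q = [1, 2, 3] / [4]
  Insert 6 (step 5): P = [1, 4, 5, 6] / [2];  Q = [1, 2, 3, 5] / [4]
  Insert 3 (step 6): P = [1, 3, 5, 6] / [2, 4];  Q = [1, 2, 3, 5] / [4, 6]
Final shape: (4, 2).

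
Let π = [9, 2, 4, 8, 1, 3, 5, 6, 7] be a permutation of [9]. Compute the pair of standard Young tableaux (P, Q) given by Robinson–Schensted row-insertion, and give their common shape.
P = [1, 3, 5, 6, 7] / [2, 4, 8] / [9];  Q = [1, 3, 4, 8, 9] / [2, 6, 7] / [5];  common shape = (5, 3, 1)

Row-insert the values π_1, π_2, … into P one at a time, bumping the leftmost entry strictly greater than the inserted value down to the next row. The recording tableau Q records, in position (i, j), the step at which that cell was added to P.
  Insert 9 (step 1): P = [9];  Q = [1]
  Insert 2 (step 2): P = [2] / [9];  Q = [1] / [2]
  Insert 4 (step 3): P = [2, 4] / [9];  Q = [1, 3] / [2]
  Insert 8 (step 4): P = [2, 4, 8] / [9];  Q = [1, 3, 4] / [2]
  Insert 1 (step 5): P = [1, 4, 8] / [2] / [9];  Q = [1, 3, 4] / [2] / [5]
  Insert 3 (step 6): P = [1, 3, 8] / [2, 4] / [9];  Q = [1, 3, 4] / [2, 6] / [5]
  Insert 5 (step 7): P = [1, 3, 5] / [2, 4, 8] / [9];  Q = [1, 3, 4] / [2, 6, 7] / [5]
  Insert 6 (step 8): P = [1, 3, 5, 6] / [2, 4, 8] / [9];  Q = [1, 3, 4, 8] / [2, 6, 7] / [5]
  Insert 7 (step 9): P = [1, 3, 5, 6, 7] / [2, 4, 8] / [9];  Q = [1, 3, 4, 8, 9] / [2, 6, 7] / [5]
Final shape: (5, 3, 1).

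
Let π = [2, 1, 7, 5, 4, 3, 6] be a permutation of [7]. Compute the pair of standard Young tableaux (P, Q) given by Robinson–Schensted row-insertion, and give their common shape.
P = [1, 3, 6] / [2, 4] / [5] / [7];  Q = [1, 3, 7] / [2, 4] / [5] / [6];  common shape = (3, 2, 1, 1)

Row-insert the values π_1, π_2, … into P one at a time, bumping the leftmost entry strictly greater than the inserted value down to the next row. The recording tableau Q records, in position (i, j), the step at which that cell was added to P.
  Insert 2 (step 1): P = [2];  Q = [1]
  Insert 1 (step 2): P = [1] / [2];  Q = [1] / [2]
  Insert 7 (step 3): P = [1, 7] / [2];  Q = [1, 3] / [2]
  Insert 5 (step 4): P = [1, 5] / [2, 7];  Q = [1, 3] / [2, 4]
  Insert 4 (step 5): P = [1, 4] / [2, 5] / [7];  Q = [1, 3] / [2, 4] / [5]
  Insert 3 (step 6): P = [1, 3] / [2, 4] / [5] / [7];  Q = [1, 3] / [2, 4] / [5] / [6]
  Insert 6 (step 7): P = [1, 3, 6] / [2, 4] / [5] / [7];  Q = [1, 3, 7] / [2, 4] / [5] / [6]
Final shape: (3, 2, 1, 1).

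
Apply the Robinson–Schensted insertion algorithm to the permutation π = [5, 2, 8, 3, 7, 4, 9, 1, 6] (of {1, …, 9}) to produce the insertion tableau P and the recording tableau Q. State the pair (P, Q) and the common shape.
P = [1, 3, 4, 6] / [2, 7, 9] / [5] / [8];  Q = [1, 3, 5, 7] / [2, 4, 9] / [6] / [8];  common shape = (4, 3, 1, 1)

Row-insert the values π_1, π_2, … into P one at a time, bumping the leftmost entry strictly greater than the inserted value down to the next row. The recording tableau Q records, in position (i, j), the step at which that cell was added to P.
  Insert 5 (step 1): P = [5];  Q = [1]
  Insert 2 (step 2): P = [2] / [5];  Q = [1] / [2]
  Insert 8 (step 3): P = [2, 8] / [5];  Q = [1, 3] / [2]
  Insert 3 (step 4): P = [2, 3] / [5, 8];  Q = [1, 3] / [2, 4]
  Insert 7 (step 5): P = [2, 3, 7] / [5, 8];  Q = [1, 3, 5] / [2, 4]
  Insert 4 (step 6): P = [2, 3, 4] / [5, 7] / [8];  Q = [1, 3, 5] / [2, 4] / [6]
  Insert 9 (step 7): P = [2, 3, 4, 9] / [5, 7] / [8];  Q = [1, 3, 5, 7] / [2, 4] / [6]
  Insert 1 (step 8): P = [1, 3, 4, 9] / [2, 7] / [5] / [8];  Q = [1, 3, 5, 7] / [2, 4] / [6] / [8]
  Insert 6 (step 9): P = [1, 3, 4, 6] / [2, 7, 9] / [5] / [8];  Q = [1, 3, 5, 7] / [2, 4, 9] / [6] / [8]
Final shape: (4, 3, 1, 1).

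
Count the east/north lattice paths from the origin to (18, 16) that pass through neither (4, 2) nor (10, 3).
Number of paths = 1565380740

Inclusion–exclusion. Total paths: C(34, 18) = 2203961430. Through P₁: C(6, 4)·C(28, 14) = 601749000. Through P₂: C(13, 10)·C(21, 8) = 58198140. Since P₁ is strictly southwest of P₂, a monotone path through both must visit P₁ then P₂; paths through both = C(6, 4)·C(7, 6)·C(21, 8) = 21366450. Avoid both = 2203961430 − 601749000 − 58198140 + 21366450 = 1565380740.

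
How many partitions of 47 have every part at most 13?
p(47, parts ≤ 13) = 74331

Use the recurrence p(n, m) = p(n, m−1) + p(n−m, m): either the largest part is < m (count p(n, m−1)) or the largest part is exactly m (remove one copy of m, count p(n−m, m)). With p(0, ·) = 1 this gives p(47, parts ≤ 13) = 74331. (By conjugating Young diagrams, this also counts partitions of 47 into at most 13 parts.)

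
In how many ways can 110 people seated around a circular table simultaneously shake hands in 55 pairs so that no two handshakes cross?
C_55 = 1759414616608818870992479875972

These noncrossing handshakes are counted by the Catalan number C_n = (1/(n + 1)) · C(2n, n). For n = 55: C_55 = (1/56) · C(110, 55) = 98527218530093856775578873054432/56 = 1759414616608818870992479875972.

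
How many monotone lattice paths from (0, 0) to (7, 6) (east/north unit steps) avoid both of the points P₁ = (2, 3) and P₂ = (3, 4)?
Number of paths = 931

Inclusion–exclusion. Total paths: C(13, 7) = 1716. Through P₁: C(5, 2)·C(8, 5) = 560. Through P₂: C(7, 3)·C(6, 4) = 525. Since P₁ is strictly southwest of P₂, a monotone path through both must visit P₁ then P₂; paths through both = C(5, 2)·C(2, 1)·C(6, 4) = 300. Avoid both = 1716 − 560 − 525 + 300 = 931.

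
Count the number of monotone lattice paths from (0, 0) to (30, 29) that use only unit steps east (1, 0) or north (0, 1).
Number of paths = 59132290782430712

A monotone lattice path from (0, 0) to (30, 29) consists of 30 east steps and 29 north steps in some order, so it is determined by which 30 of the 59 steps are east. The count is C(59, 30) = 59132290782430712.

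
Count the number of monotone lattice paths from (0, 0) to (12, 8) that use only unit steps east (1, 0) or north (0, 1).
Number of paths = 125970

A monotone lattice path from (0, 0) to (12, 8) consists of 12 east steps and 8 north steps in some order, so it is determined by which 12 of the 20 steps are east. The count is C(20, 12) = 125970.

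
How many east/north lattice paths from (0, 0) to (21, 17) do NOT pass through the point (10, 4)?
Number of paths = 26282503236

Total paths from (0, 0) to (21, 17): C(38, 21) = 28781143380. Paths through (10, 4): (paths (0, 0) → (10, 4)) × (paths (10, 4) → (21, 17)) = C(14, 10) · C(24, 11) = 1001 · 2496144 = 2498640144. Avoidance count = 28781143380 − 2498640144 = 26282503236.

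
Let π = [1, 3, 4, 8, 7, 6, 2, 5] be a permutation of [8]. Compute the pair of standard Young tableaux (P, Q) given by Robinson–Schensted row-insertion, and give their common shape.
P = [1, 2, 4, 5] / [3, 6] / [7] / [8];  Q = [1, 2, 3, 4] / [5, 8] / [6] / [7];  common shape = (4, 2, 1, 1)

Row-insert the values π_1, π_2, … into P one at a time, bumping the leftmost entry strictly greater than the inserted value down to the next row. The recording tableau Q records, in position (i, j), the step at which that cell was added to P.
  Insert 1 (step 1): P = [1];  Q = [1]
  Insert 3 (step 2): P = [1, 3];  Q = [1, 2]
  Insert 4 (step 3): P = [1, 3, 4];  Q = [1, 2, 3]
  Insert 8 (step 4): P = [1, 3, 4, 8];  Q = [1, 2, 3, 4]
  Insert 7 (step 5): P = [1, 3, 4, 7] / [8];  Q = [1, 2, 3, 4] / [5]
  Insert 6 (step 6): P = [1, 3, 4, 6] / [7] / [8];  Q = [1, 2, 3, 4] / [5] / [6]
  Insert 2 (step 7): P = [1, 2, 4, 6] / [3] / [7] / [8];  Q = [1, 2, 3, 4] / [5] / [6] / [7]
  Insert 5 (step 8): P = [1, 2, 4, 5] / [3, 6] / [7] / [8];  Q = [1, 2, 3, 4] / [5, 8] / [6] / [7]
Final shape: (4, 2, 1, 1).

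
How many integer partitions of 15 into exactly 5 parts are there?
p(15, 5 parts) = 30

Partitions of n into exactly k parts ↔ partitions of n − k into at most k parts (subtract 1 from each part). For n = 15, k = 5, the partitions are: 11+1+1+1+1, 10+2+1+1+1, 9+3+1+1+1, 9+2+2+1+1, 8+4+1+1+1, 8+3+2+1+1, 8+2+2+2+1, 7+5+1+1+1, 7+4+2+1+1, 7+3+3+1+1, 7+3+2+2+1, 7+2+2+2+2, 6+6+1+1+1, 6+5+2+1+1, 6+4+3+1+1, 6+4+2+2+1, 6+3+3+2+1, 6+3+2+2+2, 5+5+3+1+1, 5+5+2+2+1, 5+4+4+1+1, 5+4+3+2+1, 5+4+2+2+2, 5+3+3+3+1, 5+3+3+2+2, 4+4+4+2+1, 4+4+3+3+1, 4+4+3+2+2, 4+3+3+3+2, 3+3+3+3+3. Count = 30.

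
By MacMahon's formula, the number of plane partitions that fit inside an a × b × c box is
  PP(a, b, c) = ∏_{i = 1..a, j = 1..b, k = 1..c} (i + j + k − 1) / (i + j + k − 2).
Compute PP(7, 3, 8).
PP(7, 3, 8) = 4971151900

Evaluate the triple product over i = 1..7, j = 1..3, k = 1..8. The factors are (2/1) · (3/2) · (4/3) · (5/4) · (6/5) · (7/6) · (8/7) · (9/8) · … (168 factors total). The numerators and denominators telescope so the product is an integer; carrying out the multiplication exactly gives PP(7, 3, 8) = 4971151900.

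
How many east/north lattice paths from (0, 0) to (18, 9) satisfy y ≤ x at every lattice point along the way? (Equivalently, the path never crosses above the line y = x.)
Number of paths = 2466750

By the reflection principle (André's argument), the number of monotone paths to (18, 9) with n ≤ m that never go above y = x is C(27, 18) − C(27, 19) = 4686825 − 2220075 = 2466750.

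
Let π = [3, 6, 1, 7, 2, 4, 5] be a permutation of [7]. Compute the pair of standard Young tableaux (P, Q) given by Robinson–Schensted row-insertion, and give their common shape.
P = [1, 2, 4, 5] / [3, 6, 7];  Q = [1, 2, 4, 7] / [3, 5, 6];  common shape = (4, 3)

Row-insert the values π_1, π_2, … into P one at a time, bumping the leftmost entry strictly greater than the inserted value down to the next row. The recording tableau Q records, in position (i, j), the step at which that cell was added to P.
  Insert 3 (step 1): P = [3];  Q = [1]
  Insert 6 (step 2): P = [3, 6];  Q = [1, 2]
  Insert 1 (step 3): P = [1, 6] / [3];  Q = [1, 2] / [3]
  Insert 7 (step 4): P = [1, 6, 7] / [3];  Q = [1, 2, 4] / [3]
  Insert 2 (step 5): P = [1, 2, 7] / [3, 6];  Q = [1, 2, 4] / [3, 5]
  Insert 4 (step 6): P = [1, 2, 4] / [3, 6, 7];  Q = [1, 2, 4] / [3, 5, 6]
  Insert 5 (step 7): P = [1, 2, 4, 5] / [3, 6, 7];  Q = [1, 2, 4, 7] / [3, 5, 6]
Final shape: (4, 3).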